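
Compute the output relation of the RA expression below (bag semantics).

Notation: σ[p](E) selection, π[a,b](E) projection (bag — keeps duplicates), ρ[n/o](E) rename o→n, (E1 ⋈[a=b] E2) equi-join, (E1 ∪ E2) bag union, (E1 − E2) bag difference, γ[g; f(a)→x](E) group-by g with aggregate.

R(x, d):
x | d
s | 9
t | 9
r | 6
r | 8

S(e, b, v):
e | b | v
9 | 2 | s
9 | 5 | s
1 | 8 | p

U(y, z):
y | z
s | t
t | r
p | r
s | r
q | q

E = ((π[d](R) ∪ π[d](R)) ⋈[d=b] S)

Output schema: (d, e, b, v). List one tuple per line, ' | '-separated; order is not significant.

Per-node cardinality:
  R → 4
  π[d](R) → 4
  R → 4
  π[d](R) → 4
  (π[d](R) ∪ π[d](R)) → 8
  S → 3
  ((π[d](R) ∪ π[d](R)) ⋈[d=b] S) → 2

== RESULT ==
d | e | b | v
8 | 1 | 8 | p
8 | 1 | 8 | p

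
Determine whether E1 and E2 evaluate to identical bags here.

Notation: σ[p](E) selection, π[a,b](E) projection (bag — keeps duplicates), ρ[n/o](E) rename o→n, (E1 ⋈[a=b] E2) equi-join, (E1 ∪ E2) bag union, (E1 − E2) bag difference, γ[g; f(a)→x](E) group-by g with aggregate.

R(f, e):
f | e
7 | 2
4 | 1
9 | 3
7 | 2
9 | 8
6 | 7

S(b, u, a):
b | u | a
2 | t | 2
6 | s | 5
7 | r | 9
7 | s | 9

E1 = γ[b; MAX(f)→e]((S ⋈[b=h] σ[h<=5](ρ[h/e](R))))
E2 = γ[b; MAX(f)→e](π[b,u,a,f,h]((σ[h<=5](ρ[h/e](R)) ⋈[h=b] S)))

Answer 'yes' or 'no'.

E1 per-node cardinality:
  S → 4
  R → 6
  ρ[h/e](R) → 6
  σ[h<=5](ρ[h/e](R)) → 4
  (S ⋈[b=h] σ[h<=5](ρ[h/e](R))) → 2
  γ[b; MAX(f)→e]((S ⋈[b=h] σ[h<=5](ρ[h/e](R)))) → 1
E2 per-node cardinality:
  R → 6
  ρ[h/e](R) → 6
  σ[h<=5](ρ[h/e](R)) → 4
  S → 4
  (σ[h<=5](ρ[h/e](R)) ⋈[h=b] S) → 2
  π[b,u,a,f,h]((σ[h<=5](ρ[h/e](R)) ⋈[h=b] S)) → 2
  γ[b; MAX(f)→e](π[b,u,a,f,h]((σ[h<=5](ρ[h/e](R)) ⋈[h=b] S))) → 1

E1 and E2 produce the same multiset:
b | e
2 | 7

yes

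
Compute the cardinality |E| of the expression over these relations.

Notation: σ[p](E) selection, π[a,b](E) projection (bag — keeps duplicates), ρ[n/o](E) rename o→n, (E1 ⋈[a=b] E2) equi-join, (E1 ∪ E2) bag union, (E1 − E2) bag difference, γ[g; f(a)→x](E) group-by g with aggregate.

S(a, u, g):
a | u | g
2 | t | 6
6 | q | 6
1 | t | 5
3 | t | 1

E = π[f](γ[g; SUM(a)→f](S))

Subexpression sizes:
  S → 4
  γ[g; SUM(a)→f](S) → 3
  π[f](γ[g; SUM(a)→f](S)) → 3

|E| = 3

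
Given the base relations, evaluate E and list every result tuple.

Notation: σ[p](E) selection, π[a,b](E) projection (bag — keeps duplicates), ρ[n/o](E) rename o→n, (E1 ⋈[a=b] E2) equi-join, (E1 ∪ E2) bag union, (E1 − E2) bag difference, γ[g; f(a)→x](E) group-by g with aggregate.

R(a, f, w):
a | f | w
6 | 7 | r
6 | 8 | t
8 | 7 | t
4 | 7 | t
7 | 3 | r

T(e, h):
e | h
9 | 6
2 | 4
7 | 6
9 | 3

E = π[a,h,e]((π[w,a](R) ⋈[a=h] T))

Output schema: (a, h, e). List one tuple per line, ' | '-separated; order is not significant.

Subexpression sizes:
  R → 5
  π[w,a](R) → 5
  T → 4
  (π[w,a](R) ⋈[a=h] T) → 5
  π[a,h,e]((π[w,a](R) ⋈[a=h] T)) → 5

== RESULT ==
a | h | e
4 | 4 | 2
6 | 6 | 7
6 | 6 | 7
6 | 6 | 9
6 | 6 | 9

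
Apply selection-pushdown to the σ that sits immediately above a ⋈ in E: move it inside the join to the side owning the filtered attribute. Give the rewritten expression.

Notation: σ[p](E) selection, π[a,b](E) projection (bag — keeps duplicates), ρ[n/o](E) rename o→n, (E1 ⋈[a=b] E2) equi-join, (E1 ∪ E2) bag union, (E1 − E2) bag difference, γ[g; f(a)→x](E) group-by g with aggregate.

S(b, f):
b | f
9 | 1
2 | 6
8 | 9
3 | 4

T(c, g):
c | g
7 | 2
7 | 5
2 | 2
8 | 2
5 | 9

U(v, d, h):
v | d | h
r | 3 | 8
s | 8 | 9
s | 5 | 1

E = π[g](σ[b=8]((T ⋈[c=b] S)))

σ filters on b, owned by the right side.
E' = π[g]((T ⋈[c=b] σ[b=8](S)))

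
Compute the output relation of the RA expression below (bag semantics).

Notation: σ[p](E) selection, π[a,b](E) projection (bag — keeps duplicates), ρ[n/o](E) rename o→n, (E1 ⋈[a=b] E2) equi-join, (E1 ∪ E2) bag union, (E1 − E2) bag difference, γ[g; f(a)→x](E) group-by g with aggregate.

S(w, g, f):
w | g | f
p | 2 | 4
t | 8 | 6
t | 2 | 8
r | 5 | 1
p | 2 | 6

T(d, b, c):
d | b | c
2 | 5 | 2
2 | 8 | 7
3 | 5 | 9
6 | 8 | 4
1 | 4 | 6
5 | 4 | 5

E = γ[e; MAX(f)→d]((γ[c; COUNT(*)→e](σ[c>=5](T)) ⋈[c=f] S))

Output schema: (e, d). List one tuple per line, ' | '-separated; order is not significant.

Stepwise |·|:
  T → 6
  σ[c>=5](T) → 4
  γ[c; COUNT(*)→e](σ[c>=5](T)) → 4
  S → 5
  (γ[c; COUNT(*)→e](σ[c>=5](T)) ⋈[c=f] S) → 2
  γ[e; MAX(f)→d]((γ[c; COUNT(*)→e](σ[c>=5](T)) ⋈[c=f] S)) → 1

== RESULT ==
e | d
1 | 6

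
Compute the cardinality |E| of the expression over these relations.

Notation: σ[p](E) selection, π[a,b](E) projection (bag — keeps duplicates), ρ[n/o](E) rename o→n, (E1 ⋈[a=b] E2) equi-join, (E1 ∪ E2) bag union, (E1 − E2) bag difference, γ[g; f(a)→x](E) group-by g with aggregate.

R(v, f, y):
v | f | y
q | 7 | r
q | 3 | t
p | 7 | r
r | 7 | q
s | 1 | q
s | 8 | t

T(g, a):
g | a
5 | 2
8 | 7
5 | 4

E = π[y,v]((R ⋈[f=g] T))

Subexpression sizes:
  R → 6
  T → 3
  (R ⋈[f=g] T) → 1
  π[y,v]((R ⋈[f=g] T)) → 1

|E| = 1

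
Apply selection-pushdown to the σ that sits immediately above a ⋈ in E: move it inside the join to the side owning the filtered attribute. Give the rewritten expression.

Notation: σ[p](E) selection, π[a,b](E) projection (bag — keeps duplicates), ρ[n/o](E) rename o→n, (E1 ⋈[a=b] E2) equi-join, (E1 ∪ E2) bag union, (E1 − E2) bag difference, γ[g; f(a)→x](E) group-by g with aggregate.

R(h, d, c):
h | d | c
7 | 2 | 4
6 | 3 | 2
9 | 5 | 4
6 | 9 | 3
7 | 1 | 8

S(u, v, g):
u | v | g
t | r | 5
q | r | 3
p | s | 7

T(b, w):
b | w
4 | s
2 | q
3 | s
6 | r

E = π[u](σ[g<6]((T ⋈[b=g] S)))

σ filters on g, owned by the right side.
E' = π[u]((T ⋈[b=g] σ[g<6](S)))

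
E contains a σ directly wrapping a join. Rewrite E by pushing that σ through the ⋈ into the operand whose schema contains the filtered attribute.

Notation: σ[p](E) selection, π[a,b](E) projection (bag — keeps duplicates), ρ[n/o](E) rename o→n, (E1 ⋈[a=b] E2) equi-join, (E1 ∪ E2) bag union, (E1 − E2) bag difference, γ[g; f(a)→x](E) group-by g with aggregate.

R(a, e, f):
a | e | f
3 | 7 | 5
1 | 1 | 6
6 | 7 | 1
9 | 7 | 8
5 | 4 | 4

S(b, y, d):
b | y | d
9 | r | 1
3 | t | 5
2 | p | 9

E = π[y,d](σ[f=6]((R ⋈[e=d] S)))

σ filters on f, owned by the left side.
E' = π[y,d]((σ[f=6](R) ⋈[e=d] S))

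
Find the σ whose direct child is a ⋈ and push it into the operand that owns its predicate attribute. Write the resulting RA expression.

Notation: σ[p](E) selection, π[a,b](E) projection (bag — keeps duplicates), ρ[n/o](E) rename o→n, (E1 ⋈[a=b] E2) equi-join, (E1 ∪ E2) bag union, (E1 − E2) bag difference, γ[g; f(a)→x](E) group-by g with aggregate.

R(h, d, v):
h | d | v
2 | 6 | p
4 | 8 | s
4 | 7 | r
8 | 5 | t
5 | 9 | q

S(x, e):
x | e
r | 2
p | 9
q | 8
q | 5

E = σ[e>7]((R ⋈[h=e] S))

σ filters on e, owned by the right side.
E' = (R ⋈[h=e] σ[e>7](S))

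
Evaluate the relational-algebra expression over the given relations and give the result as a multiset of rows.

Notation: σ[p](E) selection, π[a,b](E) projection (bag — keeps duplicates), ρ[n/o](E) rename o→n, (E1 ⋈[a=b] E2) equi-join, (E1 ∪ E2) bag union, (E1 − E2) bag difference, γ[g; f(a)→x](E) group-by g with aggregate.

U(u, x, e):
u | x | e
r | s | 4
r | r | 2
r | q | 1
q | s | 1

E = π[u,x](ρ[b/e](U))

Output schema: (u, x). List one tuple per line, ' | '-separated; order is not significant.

Subexpression sizes:
  U → 4
  ρ[b/e](U) → 4
  π[u,x](ρ[b/e](U)) → 4

== RESULT ==
u | x
q | s
r | q
r | r
r | s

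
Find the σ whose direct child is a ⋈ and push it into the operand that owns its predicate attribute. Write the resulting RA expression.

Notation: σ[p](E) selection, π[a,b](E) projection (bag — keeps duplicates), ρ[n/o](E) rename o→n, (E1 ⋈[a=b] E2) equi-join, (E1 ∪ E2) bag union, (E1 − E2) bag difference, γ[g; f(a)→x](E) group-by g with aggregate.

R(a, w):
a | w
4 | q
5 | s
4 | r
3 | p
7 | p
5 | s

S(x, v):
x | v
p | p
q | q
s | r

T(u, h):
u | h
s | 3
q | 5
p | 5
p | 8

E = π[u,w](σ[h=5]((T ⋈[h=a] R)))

σ filters on h, owned by the left side.
E' = π[u,w]((σ[h=5](T) ⋈[h=a] R))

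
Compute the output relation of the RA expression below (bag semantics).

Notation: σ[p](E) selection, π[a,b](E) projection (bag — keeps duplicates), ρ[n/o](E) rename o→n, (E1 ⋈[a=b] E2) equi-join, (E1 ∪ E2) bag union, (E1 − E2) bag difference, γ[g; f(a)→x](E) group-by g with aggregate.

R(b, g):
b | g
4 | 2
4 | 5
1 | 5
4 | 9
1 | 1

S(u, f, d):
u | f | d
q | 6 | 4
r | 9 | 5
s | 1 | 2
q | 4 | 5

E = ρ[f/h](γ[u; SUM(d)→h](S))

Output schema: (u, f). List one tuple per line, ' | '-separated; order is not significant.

Stepwise |·|:
  S → 4
  γ[u; SUM(d)→h](S) → 3
  ρ[f/h](γ[u; SUM(d)→h](S)) → 3

== RESULT ==
u | f
q | 9
r | 5
s | 2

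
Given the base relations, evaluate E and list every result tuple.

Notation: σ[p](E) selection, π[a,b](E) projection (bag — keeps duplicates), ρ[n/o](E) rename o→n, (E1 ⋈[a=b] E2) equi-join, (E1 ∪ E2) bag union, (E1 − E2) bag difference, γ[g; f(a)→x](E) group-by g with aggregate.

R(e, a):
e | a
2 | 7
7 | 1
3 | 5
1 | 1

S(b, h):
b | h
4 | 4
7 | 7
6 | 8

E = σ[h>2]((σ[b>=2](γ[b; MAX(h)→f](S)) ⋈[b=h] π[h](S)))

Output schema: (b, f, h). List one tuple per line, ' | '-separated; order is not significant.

Row counts bottom-up:
  S → 3
  γ[b; MAX(h)→f](S) → 3
  σ[b>=2](γ[b; MAX(h)→f](S)) → 3
  S → 3
  π[h](S) → 3
  (σ[b>=2](γ[b; MAX(h)→f](S)) ⋈[b=h] π[h](S)) → 2
  σ[h>2]((σ[b>=2](γ[b; MAX(h)→f](S)) ⋈[b=h] π[h](S))) → 2

== RESULT ==
b | f | h
4 | 4 | 4
7 | 7 | 7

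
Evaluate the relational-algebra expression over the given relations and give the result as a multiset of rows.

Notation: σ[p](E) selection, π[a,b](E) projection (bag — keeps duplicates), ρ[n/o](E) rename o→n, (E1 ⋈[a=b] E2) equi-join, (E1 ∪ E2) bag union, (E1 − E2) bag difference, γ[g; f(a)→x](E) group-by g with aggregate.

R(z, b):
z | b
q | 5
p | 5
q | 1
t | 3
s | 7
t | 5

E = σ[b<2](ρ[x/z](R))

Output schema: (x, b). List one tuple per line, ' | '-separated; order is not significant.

Subexpression sizes:
  R → 6
  ρ[x/z](R) → 6
  σ[b<2](ρ[x/z](R)) → 1

== RESULT ==
x | b
q | 1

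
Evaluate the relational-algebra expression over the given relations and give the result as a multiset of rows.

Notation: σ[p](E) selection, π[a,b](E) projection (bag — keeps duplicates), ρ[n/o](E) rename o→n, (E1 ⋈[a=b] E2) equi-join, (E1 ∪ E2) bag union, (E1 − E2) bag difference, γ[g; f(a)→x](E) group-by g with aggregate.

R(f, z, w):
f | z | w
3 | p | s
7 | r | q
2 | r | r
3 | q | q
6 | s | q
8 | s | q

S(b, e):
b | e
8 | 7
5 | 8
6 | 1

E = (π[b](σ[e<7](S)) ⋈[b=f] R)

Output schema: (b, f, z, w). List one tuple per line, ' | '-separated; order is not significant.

Row counts bottom-up:
  S → 3
  σ[e<7](S) → 1
  π[b](σ[e<7](S)) → 1
  R → 6
  (π[b](σ[e<7](S)) ⋈[b=f] R) → 1

== RESULT ==
b | f | z | w
6 | 6 | s | q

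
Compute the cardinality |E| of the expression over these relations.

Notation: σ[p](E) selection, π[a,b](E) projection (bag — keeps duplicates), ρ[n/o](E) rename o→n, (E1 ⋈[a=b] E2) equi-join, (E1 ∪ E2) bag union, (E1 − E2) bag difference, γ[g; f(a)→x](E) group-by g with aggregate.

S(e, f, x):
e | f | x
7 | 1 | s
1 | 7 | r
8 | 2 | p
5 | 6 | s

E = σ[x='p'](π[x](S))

Stepwise |·|:
  S → 4
  π[x](S) → 4
  σ[x='p'](π[x](S)) → 1

|E| = 1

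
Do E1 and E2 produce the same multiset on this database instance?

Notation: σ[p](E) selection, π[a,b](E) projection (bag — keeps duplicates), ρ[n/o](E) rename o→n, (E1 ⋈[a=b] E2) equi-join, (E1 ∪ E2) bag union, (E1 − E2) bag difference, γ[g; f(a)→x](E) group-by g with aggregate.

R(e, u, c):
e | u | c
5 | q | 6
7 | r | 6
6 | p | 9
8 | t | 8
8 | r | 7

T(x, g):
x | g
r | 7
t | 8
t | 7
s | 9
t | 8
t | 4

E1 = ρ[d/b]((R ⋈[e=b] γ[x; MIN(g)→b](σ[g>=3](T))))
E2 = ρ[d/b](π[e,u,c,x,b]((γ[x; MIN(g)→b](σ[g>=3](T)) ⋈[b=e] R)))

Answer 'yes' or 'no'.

E1 subexpression sizes:
  R → 5
  T → 6
  σ[g>=3](T) → 6
  γ[x; MIN(g)→b](σ[g>=3](T)) → 3
  (R ⋈[e=b] γ[x; MIN(g)→b](σ[g>=3](T))) → 1
  ρ[d/b]((R ⋈[e=b] γ[x; MIN(g)→b](σ[g>=3](T)))) → 1
E2 subexpression sizes:
  T → 6
  σ[g>=3](T) → 6
  γ[x; MIN(g)→b](σ[g>=3](T)) → 3
  R → 5
  (γ[x; MIN(g)→b](σ[g>=3](T)) ⋈[b=e] R) → 1
  π[e,u,c,x,b]((γ[x; MIN(g)→b](σ[g>=3](T)) ⋈[b=e] R)) → 1
  ρ[d/b](π[e,u,c,x,b]((γ[x; MIN(g)→b](σ[g>=3](T)) ⋈[b=e] R))) → 1

E1 and E2 produce the same multiset:
e | u | c | x | d
7 | r | 6 | r | 7

yes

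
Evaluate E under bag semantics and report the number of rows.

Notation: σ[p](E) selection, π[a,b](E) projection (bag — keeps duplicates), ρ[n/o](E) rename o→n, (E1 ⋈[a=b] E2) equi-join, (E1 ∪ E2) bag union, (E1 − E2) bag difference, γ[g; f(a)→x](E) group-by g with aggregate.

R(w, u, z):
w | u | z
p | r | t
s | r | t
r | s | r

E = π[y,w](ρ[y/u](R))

Subexpression sizes:
  R → 3
  ρ[y/u](R) → 3
  π[y,w](ρ[y/u](R)) → 3

|E| = 3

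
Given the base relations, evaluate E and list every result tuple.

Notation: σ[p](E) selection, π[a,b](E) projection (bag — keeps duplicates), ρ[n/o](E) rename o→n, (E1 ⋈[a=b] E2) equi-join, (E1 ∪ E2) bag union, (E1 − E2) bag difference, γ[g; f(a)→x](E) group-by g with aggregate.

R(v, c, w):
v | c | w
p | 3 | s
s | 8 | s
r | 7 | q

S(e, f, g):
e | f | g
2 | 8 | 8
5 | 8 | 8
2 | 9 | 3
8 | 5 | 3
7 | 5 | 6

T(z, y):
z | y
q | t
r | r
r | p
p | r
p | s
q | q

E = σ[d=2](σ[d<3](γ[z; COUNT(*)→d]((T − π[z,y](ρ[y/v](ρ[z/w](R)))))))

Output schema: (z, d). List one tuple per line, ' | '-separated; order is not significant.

Stepwise |·|:
  T → 6
  R → 3
  ρ[z/w](R) → 3
  ρ[y/v](ρ[z/w](R)) → 3
  π[z,y](ρ[y/v](ρ[z/w](R))) → 3
  (T − π[z,y](ρ[y/v](ρ[z/w](R)))) → 6
  γ[z; COUNT(*)→d]((T − π[z,y](ρ[y/v](ρ[z/w](R))))) → 3
  σ[d<3](γ[z; COUNT(*)→d]((T − π[z,y](ρ[y/v](ρ[z/w](R)))))) → 3
  σ[d=2](σ[d<3](γ[z; COUNT(*)→d]((T − π[z,y](ρ[y/v](ρ[z/w](R))))))) → 3

== RESULT ==
z | d
p | 2
q | 2
r | 2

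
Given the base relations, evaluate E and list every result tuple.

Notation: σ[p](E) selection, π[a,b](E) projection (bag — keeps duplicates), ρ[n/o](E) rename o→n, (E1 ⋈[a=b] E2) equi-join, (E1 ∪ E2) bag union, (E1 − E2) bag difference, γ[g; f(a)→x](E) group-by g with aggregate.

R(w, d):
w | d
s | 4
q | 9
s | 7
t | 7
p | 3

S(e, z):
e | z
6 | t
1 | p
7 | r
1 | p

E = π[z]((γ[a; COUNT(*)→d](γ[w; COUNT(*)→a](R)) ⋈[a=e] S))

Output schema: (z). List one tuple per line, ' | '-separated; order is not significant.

Subexpression sizes:
  R → 5
  γ[w; COUNT(*)→a](R) → 4
  γ[a; COUNT(*)→d](γ[w; COUNT(*)→a](R)) → 2
  S → 4
  (γ[a; COUNT(*)→d](γ[w; COUNT(*)→a](R)) ⋈[a=e] S) → 2
  π[z]((γ[a; COUNT(*)→d](γ[w; COUNT(*)→a](R)) ⋈[a=e] S)) → 2

== RESULT ==
z
p
p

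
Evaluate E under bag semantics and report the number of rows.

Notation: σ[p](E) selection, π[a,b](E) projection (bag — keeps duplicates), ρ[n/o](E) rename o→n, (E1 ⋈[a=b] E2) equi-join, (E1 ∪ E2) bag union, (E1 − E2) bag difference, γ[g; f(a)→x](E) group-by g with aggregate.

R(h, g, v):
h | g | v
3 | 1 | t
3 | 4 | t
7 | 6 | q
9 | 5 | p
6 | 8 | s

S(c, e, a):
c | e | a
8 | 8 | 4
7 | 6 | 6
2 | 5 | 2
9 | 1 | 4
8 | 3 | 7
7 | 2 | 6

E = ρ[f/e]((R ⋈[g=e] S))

Stepwise |·|:
  R → 5
  S → 6
  (R ⋈[g=e] S) → 4
  ρ[f/e]((R ⋈[g=e] S)) → 4

|E| = 4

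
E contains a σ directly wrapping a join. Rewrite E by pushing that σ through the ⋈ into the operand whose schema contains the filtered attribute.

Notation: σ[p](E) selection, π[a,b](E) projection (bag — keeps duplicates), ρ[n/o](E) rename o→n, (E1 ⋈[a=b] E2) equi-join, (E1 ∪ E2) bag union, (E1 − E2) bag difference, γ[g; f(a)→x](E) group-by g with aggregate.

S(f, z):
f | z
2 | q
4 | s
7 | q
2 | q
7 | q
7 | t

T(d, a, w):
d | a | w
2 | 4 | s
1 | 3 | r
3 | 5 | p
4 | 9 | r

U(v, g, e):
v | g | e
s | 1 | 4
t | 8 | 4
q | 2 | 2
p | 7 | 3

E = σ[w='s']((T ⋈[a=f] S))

σ filters on w, owned by the left side.
E' = (σ[w='s'](T) ⋈[a=f] S)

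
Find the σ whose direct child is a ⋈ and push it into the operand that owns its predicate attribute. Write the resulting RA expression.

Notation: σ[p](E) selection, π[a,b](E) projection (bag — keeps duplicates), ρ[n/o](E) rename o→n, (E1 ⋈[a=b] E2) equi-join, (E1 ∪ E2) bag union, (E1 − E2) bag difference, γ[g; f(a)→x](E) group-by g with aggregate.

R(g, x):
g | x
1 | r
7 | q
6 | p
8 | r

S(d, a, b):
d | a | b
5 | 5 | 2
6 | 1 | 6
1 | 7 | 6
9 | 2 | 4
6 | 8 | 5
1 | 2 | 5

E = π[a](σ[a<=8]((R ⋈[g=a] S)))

σ filters on a, owned by the right side.
E' = π[a]((R ⋈[g=a] σ[a<=8](S)))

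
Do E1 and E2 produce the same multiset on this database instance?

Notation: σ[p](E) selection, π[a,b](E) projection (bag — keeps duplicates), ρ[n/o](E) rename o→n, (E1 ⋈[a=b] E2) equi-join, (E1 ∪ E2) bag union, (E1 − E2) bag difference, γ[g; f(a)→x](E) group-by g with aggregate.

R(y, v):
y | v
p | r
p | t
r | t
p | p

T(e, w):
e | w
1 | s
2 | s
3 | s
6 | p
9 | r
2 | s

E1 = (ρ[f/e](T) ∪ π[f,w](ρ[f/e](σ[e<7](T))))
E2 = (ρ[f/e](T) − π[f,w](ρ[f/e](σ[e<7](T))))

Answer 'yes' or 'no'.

E1 per-node cardinality:
  T → 6
  ρ[f/e](T) → 6
  T → 6
  σ[e<7](T) → 5
  ρ[f/e](σ[e<7](T)) → 5
  π[f,w](ρ[f/e](σ[e<7](T))) → 5
  (ρ[f/e](T) ∪ π[f,w](ρ[f/e](σ[e<7](T)))) → 11
E2 per-node cardinality:
  T → 6
  ρ[f/e](T) → 6
  T → 6
  σ[e<7](T) → 5
  ρ[f/e](σ[e<7](T)) → 5
  π[f,w](ρ[f/e](σ[e<7](T))) → 5
  (ρ[f/e](T) − π[f,w](ρ[f/e](σ[e<7](T)))) → 1

E1 result:
f | w
1 | s
1 | s
2 | s
2 | s
2 | s
2 | s
3 | s
3 | s
6 | p
6 | p
9 | r
E2 result:
f | w
9 | r
Witness: (6, 'p') appears 2× in E1 but 0× in E2.

no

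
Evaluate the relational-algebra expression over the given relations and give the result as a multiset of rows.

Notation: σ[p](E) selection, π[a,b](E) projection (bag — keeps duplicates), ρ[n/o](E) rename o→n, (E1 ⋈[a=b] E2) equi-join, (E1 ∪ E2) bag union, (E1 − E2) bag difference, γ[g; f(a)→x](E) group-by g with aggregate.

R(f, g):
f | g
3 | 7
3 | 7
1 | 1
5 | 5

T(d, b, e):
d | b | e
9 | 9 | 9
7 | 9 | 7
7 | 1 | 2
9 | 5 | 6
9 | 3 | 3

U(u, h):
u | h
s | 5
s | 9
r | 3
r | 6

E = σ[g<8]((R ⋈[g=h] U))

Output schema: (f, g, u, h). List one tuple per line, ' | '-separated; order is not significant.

Stepwise |·|:
  R → 4
  U → 4
  (R ⋈[g=h] U) → 1
  σ[g<8]((R ⋈[g=h] U)) → 1

== RESULT ==
f | g | u | h
5 | 5 | s | 5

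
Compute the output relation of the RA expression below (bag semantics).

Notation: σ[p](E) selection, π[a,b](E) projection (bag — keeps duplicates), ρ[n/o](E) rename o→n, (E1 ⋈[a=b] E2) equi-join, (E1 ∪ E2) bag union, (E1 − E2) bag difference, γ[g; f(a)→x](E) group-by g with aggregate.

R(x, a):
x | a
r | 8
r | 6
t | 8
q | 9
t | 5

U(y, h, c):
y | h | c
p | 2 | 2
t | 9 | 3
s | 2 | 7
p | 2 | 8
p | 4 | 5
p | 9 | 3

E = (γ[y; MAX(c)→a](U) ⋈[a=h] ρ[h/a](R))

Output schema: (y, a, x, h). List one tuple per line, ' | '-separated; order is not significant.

Stepwise |·|:
  U → 6
  γ[y; MAX(c)→a](U) → 3
  R → 5
  ρ[h/a](R) → 5
  (γ[y; MAX(c)→a](U) ⋈[a=h] ρ[h/a](R)) → 2

== RESULT ==
y | a | x | h
p | 8 | r | 8
p | 8 | t | 8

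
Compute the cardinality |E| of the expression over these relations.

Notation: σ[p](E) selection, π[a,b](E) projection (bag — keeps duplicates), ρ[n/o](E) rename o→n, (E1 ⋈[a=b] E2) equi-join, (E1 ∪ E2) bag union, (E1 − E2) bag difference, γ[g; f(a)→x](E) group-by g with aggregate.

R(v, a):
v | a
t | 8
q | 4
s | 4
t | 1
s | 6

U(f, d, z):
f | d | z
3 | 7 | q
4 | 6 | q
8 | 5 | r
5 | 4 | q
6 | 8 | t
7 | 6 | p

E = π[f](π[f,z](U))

Row counts bottom-up:
  U → 6
  π[f,z](U) → 6
  π[f](π[f,z](U)) → 6

|E| = 6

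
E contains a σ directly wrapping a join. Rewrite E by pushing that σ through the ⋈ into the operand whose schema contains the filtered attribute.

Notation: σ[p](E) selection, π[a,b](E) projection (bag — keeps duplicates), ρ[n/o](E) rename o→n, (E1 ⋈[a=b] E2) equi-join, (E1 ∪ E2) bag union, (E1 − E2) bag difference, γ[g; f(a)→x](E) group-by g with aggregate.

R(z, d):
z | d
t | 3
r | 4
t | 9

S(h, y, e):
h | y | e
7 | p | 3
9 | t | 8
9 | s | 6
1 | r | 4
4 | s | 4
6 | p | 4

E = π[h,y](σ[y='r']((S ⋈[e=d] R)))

σ filters on y, owned by the left side.
E' = π[h,y]((σ[y='r'](S) ⋈[e=d] R))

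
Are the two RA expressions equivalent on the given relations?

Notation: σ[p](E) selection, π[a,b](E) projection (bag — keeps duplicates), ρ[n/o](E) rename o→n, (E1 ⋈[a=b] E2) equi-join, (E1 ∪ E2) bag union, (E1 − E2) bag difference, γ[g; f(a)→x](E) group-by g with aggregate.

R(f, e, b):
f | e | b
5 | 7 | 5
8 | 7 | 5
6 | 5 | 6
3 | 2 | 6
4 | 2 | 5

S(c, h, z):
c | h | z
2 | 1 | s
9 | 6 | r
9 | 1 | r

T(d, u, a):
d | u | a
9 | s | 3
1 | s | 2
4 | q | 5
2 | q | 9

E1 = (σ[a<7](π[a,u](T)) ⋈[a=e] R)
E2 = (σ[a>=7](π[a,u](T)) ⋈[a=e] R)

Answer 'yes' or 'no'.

E1 row counts bottom-up:
  T → 4
  π[a,u](T) → 4
  σ[a<7](π[a,u](T)) → 3
  R → 5
  (σ[a<7](π[a,u](T)) ⋈[a=e] R) → 3
E2 row counts bottom-up:
  T → 4
  π[a,u](T) → 4
  σ[a>=7](π[a,u](T)) → 1
  R → 5
  (σ[a>=7](π[a,u](T)) ⋈[a=e] R) → 0

E1 result:
a | u | f | e | b
2 | s | 3 | 2 | 6
2 | s | 4 | 2 | 5
5 | q | 6 | 5 | 6
E2 result:
a | u | f | e | b
(0 rows)
Witness: (2, 's', 3, 2, 6) appears 1× in E1 but 0× in E2.

no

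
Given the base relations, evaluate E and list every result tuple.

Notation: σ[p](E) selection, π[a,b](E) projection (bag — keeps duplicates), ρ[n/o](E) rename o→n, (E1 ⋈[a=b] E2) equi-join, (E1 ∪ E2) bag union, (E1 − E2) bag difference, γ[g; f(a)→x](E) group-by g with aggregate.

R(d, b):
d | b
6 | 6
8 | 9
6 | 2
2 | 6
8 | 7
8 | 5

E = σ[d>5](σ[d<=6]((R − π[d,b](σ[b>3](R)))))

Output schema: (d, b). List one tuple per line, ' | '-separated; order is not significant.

Per-node cardinality:
  R → 6
  R → 6
  σ[b>3](R) → 5
  π[d,b](σ[b>3](R)) → 5
  (R − π[d,b](σ[b>3](R))) → 1
  σ[d<=6]((R − π[d,b](σ[b>3](R)))) → 1
  σ[d>5](σ[d<=6]((R − π[d,b](σ[b>3](R))))) → 1

== RESULT ==
d | b
6 | 2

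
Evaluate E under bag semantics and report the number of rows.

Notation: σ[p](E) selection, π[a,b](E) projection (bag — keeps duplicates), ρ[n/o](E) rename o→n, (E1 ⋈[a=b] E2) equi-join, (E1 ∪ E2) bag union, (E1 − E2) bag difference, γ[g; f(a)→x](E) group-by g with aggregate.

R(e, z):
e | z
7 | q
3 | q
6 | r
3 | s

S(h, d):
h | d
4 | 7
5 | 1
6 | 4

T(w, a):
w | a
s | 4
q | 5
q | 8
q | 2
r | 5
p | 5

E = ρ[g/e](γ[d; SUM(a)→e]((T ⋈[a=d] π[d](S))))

Per-node cardinality:
  T → 6
  S → 3
  π[d](S) → 3
  (T ⋈[a=d] π[d](S)) → 1
  γ[d; SUM(a)→e]((T ⋈[a=d] π[d](S))) → 1
  ρ[g/e](γ[d; SUM(a)→e]((T ⋈[a=d] π[d](S)))) → 1

|E| = 1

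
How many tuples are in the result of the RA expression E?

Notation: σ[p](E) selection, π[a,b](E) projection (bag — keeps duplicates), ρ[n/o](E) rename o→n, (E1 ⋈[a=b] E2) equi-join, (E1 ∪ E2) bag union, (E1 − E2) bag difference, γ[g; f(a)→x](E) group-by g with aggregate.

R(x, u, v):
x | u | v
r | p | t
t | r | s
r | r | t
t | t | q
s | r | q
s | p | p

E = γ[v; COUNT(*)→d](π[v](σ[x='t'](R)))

Subexpression sizes:
  R → 6
  σ[x='t'](R) → 2
  π[v](σ[x='t'](R)) → 2
  γ[v; COUNT(*)→d](π[v](σ[x='t'](R))) → 2

|E| = 2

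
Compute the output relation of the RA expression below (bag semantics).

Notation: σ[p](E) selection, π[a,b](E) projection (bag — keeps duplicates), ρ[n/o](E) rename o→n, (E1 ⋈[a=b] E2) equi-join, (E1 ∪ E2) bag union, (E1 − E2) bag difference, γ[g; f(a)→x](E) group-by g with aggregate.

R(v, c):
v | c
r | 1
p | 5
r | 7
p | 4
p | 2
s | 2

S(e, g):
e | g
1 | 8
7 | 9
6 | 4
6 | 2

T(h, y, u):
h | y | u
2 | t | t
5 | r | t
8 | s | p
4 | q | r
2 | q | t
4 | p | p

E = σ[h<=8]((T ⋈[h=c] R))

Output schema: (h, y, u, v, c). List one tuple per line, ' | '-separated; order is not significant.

Per-node cardinality:
  T → 6
  R → 6
  (T ⋈[h=c] R) → 7
  σ[h<=8]((T ⋈[h=c] R)) → 7

== RESULT ==
h | y | u | v | c
2 | q | t | p | 2
2 | q | t | s | 2
2 | t | t | p | 2
2 | t | t | s | 2
4 | p | p | p | 4
4 | q | r | p | 4
5 | r | t | p | 5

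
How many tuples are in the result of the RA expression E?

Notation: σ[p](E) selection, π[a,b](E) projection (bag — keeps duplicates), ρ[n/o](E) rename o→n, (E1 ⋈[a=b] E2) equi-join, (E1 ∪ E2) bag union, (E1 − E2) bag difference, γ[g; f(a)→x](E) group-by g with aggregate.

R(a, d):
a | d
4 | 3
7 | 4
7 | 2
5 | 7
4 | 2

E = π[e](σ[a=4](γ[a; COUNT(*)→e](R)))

Stepwise |·|:
  R → 5
  γ[a; COUNT(*)→e](R) → 3
  σ[a=4](γ[a; COUNT(*)→e](R)) → 1
  π[e](σ[a=4](γ[a; COUNT(*)→e](R))) → 1

|E| = 1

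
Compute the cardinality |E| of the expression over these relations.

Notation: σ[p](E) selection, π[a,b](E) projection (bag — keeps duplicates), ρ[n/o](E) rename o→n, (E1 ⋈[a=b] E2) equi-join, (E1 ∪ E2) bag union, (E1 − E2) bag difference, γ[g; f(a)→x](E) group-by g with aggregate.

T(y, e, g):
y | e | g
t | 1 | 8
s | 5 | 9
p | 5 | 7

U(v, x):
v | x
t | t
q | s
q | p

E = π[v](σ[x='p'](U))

Subexpression sizes:
  U → 3
  σ[x='p'](U) → 1
  π[v](σ[x='p'](U)) → 1

|E| = 1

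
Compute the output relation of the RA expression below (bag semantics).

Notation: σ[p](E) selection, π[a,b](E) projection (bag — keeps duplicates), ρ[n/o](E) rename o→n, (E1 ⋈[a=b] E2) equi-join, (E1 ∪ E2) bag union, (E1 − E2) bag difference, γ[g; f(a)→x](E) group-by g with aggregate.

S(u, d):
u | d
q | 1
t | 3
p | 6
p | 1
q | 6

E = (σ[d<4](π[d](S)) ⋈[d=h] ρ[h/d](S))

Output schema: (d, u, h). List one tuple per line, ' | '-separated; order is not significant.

Row counts bottom-up:
  S → 5
  π[d](S) → 5
  σ[d<4](π[d](S)) → 3
  S → 5
  ρ[h/d](S) → 5
  (σ[d<4](π[d](S)) ⋈[d=h] ρ[h/d](S)) → 5

== RESULT ==
d | u | h
1 | p | 1
1 | p | 1
1 | q | 1
1 | q | 1
3 | t | 3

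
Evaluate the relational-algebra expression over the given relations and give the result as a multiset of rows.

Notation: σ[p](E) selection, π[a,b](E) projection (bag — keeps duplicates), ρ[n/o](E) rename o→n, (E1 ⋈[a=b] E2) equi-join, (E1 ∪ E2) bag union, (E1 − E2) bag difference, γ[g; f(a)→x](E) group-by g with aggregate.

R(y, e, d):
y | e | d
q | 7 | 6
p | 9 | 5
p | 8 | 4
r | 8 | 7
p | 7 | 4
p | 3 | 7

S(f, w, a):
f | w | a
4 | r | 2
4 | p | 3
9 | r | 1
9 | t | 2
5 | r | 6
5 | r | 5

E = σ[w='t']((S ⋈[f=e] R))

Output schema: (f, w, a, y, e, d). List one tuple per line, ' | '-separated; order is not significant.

Per-node cardinality:
  S → 6
  R → 6
  (S ⋈[f=e] R) → 2
  σ[w='t']((S ⋈[f=e] R)) → 1

== RESULT ==
f | w | a | y | e | d
9 | t | 2 | p | 9 | 5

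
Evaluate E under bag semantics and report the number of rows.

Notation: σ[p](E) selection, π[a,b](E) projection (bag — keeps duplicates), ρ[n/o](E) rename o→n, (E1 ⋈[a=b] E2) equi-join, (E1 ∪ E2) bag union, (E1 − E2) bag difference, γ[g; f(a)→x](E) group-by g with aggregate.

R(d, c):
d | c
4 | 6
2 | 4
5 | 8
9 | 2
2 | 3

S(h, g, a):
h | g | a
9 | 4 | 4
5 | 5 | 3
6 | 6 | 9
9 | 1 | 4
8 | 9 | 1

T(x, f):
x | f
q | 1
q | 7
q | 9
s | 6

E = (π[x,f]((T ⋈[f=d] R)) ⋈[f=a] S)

Per-node cardinality:
  T → 4
  R → 5
  (T ⋈[f=d] R) → 1
  π[x,f]((T ⋈[f=d] R)) → 1
  S → 5
  (π[x,f]((T ⋈[f=d] R)) ⋈[f=a] S) → 1

|E| = 1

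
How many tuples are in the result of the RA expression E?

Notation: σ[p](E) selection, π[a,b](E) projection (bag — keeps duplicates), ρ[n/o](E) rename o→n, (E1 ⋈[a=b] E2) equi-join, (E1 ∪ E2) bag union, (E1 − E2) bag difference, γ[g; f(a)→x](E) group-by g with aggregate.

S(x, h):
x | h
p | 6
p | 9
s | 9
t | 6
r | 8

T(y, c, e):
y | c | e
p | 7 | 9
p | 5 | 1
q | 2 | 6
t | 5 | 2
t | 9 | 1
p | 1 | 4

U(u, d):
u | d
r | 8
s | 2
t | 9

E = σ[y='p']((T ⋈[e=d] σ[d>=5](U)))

Per-node cardinality:
  T → 6
  U → 3
  σ[d>=5](U) → 2
  (T ⋈[e=d] σ[d>=5](U)) → 1
  σ[y='p']((T ⋈[e=d] σ[d>=5](U))) → 1

|E| = 1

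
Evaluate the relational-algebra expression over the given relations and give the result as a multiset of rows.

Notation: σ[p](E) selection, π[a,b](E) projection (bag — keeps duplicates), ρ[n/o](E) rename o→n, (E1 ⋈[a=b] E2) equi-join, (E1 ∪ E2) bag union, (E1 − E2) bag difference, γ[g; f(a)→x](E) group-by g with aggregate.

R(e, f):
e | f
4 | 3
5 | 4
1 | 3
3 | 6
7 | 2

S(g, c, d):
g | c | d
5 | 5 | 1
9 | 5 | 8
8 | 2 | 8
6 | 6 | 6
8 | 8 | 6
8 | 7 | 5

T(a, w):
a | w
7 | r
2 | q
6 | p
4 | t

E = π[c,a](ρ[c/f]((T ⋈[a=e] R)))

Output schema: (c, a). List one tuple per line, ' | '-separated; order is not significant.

Row counts bottom-up:
  T → 4
  R → 5
  (T ⋈[a=e] R) → 2
  ρ[c/f]((T ⋈[a=e] R)) → 2
  π[c,a](ρ[c/f]((T ⋈[a=e] R))) → 2

== RESULT ==
c | a
2 | 7
3 | 4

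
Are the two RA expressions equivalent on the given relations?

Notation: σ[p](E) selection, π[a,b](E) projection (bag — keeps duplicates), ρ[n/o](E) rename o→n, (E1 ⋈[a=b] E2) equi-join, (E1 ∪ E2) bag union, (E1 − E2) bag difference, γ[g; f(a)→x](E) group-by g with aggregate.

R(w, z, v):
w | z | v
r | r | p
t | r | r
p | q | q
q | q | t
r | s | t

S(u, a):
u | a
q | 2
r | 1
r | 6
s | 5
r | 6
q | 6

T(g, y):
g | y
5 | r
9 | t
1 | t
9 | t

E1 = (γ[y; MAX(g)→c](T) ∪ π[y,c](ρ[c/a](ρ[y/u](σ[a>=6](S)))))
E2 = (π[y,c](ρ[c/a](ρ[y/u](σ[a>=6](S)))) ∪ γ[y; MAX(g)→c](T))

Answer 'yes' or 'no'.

E1 per-node cardinality:
  T → 4
  γ[y; MAX(g)→c](T) → 2
  S → 6
  σ[a>=6](S) → 3
  ρ[y/u](σ[a>=6](S)) → 3
  ρ[c/a](ρ[y/u](σ[a>=6](S))) → 3
  π[y,c](ρ[c/a](ρ[y/u](σ[a>=6](S)))) → 3
  (γ[y; MAX(g)→c](T) ∪ π[y,c](ρ[c/a](ρ[y/u](σ[a>=6](S))))) → 5
E2 per-node cardinality:
  S → 6
  σ[a>=6](S) → 3
  ρ[y/u](σ[a>=6](S)) → 3
  ρ[c/a](ρ[y/u](σ[a>=6](S))) → 3
  π[y,c](ρ[c/a](ρ[y/u](σ[a>=6](S)))) → 3
  T → 4
  γ[y; MAX(g)→c](T) → 2
  (π[y,c](ρ[c/a](ρ[y/u](σ[a>=6](S)))) ∪ γ[y; MAX(g)→c](T)) → 5

E1 and E2 produce the same multiset:
y | c
q | 6
r | 5
r | 6
r | 6
t | 9

yes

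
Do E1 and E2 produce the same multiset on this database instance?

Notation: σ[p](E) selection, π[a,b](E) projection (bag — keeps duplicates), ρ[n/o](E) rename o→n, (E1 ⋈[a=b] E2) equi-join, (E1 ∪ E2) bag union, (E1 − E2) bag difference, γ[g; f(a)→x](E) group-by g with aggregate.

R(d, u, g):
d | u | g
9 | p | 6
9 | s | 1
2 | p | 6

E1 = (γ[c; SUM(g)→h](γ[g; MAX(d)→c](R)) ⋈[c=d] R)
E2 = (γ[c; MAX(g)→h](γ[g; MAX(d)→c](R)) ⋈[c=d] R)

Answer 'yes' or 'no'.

E1 per-node cardinality:
  R → 3
  γ[g; MAX(d)→c](R) → 2
  γ[c; SUM(g)→h](γ[g; MAX(d)→c](R)) → 1
  R → 3
  (γ[c; SUM(g)→h](γ[g; MAX(d)→c](R)) ⋈[c=d] R) → 2
E2 per-node cardinality:
  R → 3
  γ[g; MAX(d)→c](R) → 2
  γ[c; MAX(g)→h](γ[g; MAX(d)→c](R)) → 1
  R → 3
  (γ[c; MAX(g)→h](γ[g; MAX(d)→c](R)) ⋈[c=d] R) → 2

E1 result:
c | h | d | u | g
9 | 7 | 9 | p | 6
9 | 7 | 9 | s | 1
E2 result:
c | h | d | u | g
9 | 6 | 9 | p | 6
9 | 6 | 9 | s | 1
Witness: (9, 6, 9, 'p', 6) appears 0× in E1 but 1× in E2.

no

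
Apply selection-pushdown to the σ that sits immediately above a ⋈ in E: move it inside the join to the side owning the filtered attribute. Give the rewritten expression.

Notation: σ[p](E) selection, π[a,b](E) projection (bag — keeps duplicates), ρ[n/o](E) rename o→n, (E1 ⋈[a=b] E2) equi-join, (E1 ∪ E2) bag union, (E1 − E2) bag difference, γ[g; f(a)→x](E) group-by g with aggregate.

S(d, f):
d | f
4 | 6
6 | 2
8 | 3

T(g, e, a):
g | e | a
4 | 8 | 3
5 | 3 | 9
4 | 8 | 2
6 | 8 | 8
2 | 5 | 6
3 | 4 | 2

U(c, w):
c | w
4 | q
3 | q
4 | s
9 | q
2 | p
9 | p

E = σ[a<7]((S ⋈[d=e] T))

σ filters on a, owned by the right side.
E' = (S ⋈[d=e] σ[a<7](T))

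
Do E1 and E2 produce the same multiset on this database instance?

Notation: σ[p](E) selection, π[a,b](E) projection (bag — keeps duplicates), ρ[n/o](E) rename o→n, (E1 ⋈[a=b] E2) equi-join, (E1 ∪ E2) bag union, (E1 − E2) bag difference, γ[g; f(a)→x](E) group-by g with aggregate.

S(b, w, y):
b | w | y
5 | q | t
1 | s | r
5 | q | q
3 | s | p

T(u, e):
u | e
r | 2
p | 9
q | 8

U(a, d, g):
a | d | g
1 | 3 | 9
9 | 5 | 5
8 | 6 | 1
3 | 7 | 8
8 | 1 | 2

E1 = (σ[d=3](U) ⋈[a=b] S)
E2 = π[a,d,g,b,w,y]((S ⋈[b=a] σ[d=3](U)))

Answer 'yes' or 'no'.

E1 stepwise |·|:
  U → 5
  σ[d=3](U) → 1
  S → 4
  (σ[d=3](U) ⋈[a=b] S) → 1
E2 stepwise |·|:
  S → 4
  U → 5
  σ[d=3](U) → 1
  (S ⋈[b=a] σ[d=3](U)) → 1
  π[a,d,g,b,w,y]((S ⋈[b=a] σ[d=3](U))) → 1

E1 and E2 produce the same multiset:
a | d | g | b | w | y
1 | 3 | 9 | 1 | s | r

yes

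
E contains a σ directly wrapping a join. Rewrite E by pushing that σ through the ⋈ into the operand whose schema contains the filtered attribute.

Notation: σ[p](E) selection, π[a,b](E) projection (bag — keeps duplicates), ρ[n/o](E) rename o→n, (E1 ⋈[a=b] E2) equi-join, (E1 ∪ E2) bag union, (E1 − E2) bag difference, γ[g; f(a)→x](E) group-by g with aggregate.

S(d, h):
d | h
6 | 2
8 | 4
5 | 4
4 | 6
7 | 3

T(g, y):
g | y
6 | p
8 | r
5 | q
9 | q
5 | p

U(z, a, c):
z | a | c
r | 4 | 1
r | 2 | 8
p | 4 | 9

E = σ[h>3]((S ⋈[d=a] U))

σ filters on h, owned by the left side.
E' = (σ[h>3](S) ⋈[d=a] U)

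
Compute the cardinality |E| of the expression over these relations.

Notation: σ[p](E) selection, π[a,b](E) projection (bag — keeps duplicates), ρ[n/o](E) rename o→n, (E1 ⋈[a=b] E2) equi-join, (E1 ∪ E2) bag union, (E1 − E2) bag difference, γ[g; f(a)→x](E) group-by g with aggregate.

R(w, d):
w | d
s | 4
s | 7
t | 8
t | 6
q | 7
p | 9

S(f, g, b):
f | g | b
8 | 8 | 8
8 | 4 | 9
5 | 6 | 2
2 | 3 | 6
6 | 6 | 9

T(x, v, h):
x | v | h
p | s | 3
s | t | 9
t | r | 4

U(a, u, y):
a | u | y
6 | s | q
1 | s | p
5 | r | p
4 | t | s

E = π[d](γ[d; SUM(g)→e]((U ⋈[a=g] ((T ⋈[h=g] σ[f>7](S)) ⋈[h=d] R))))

Row counts bottom-up:
  U → 4
  T → 3
  S → 5
  σ[f>7](S) → 2
  (T ⋈[h=g] σ[f>7](S)) → 1
  R → 6
  ((T ⋈[h=g] σ[f>7](S)) ⋈[h=d] R) → 1
  (U ⋈[a=g] ((T ⋈[h=g] σ[f>7](S)) ⋈[h=d] R)) → 1
  γ[d; SUM(g)→e]((U ⋈[a=g] ((T ⋈[h=g] σ[f>7](S)) ⋈[h=d] R))) → 1
  π[d](γ[d; SUM(g)→e]((U ⋈[a=g] ((T ⋈[h=g] σ[f>7](S)) ⋈[h=d] R)))) → 1

|E| = 1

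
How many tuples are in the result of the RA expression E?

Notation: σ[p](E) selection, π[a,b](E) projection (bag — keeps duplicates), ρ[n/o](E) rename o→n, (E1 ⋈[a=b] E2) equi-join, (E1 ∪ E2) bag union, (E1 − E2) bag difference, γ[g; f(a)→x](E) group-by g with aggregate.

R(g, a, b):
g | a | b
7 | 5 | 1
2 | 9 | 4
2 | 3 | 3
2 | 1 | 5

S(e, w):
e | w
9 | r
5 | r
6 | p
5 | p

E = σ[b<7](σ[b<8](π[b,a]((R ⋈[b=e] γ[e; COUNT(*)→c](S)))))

Row counts bottom-up:
  R → 4
  S → 4
  γ[e; COUNT(*)→c](S) → 3
  (R ⋈[b=e] γ[e; COUNT(*)→c](S)) → 1
  π[b,a]((R ⋈[b=e] γ[e; COUNT(*)→c](S))) → 1
  σ[b<8](π[b,a]((R ⋈[b=e] γ[e; COUNT(*)→c](S)))) → 1
  σ[b<7](σ[b<8](π[b,a]((R ⋈[b=e] γ[e; COUNT(*)→c](S))))) → 1

|E| = 1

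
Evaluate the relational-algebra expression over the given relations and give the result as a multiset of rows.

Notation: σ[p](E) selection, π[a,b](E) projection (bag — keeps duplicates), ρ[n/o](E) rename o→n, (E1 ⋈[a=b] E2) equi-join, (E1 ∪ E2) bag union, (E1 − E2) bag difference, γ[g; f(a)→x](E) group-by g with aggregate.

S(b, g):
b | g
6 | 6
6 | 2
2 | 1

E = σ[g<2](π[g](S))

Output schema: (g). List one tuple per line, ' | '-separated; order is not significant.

Stepwise |·|:
  S → 3
  π[g](S) → 3
  σ[g<2](π[g](S)) → 1

== RESULT ==
g
1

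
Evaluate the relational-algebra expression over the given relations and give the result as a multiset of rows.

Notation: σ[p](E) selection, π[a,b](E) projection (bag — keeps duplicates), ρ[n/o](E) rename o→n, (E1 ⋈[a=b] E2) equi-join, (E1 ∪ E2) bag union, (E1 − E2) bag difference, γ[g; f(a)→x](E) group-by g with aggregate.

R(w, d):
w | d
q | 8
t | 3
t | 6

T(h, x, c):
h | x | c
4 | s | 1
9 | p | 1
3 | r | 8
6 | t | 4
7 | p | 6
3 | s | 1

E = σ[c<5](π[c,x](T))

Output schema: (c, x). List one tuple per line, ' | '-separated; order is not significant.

Row counts bottom-up:
  T → 6
  π[c,x](T) → 6
  σ[c<5](π[c,x](T)) → 4

== RESULT ==
c | x
1 | p
1 | s
1 | s
4 | t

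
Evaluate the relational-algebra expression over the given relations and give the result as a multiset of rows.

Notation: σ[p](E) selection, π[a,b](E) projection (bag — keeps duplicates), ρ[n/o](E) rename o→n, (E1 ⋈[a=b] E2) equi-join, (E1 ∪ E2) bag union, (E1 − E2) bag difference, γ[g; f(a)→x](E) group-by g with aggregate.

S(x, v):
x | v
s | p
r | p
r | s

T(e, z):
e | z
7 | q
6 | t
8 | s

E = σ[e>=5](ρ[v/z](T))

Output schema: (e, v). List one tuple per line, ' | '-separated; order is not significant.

Stepwise |·|:
  T → 3
  ρ[v/z](T) → 3
  σ[e>=5](ρ[v/z](T)) → 3

== RESULT ==
e | v
6 | t
7 | q
8 | s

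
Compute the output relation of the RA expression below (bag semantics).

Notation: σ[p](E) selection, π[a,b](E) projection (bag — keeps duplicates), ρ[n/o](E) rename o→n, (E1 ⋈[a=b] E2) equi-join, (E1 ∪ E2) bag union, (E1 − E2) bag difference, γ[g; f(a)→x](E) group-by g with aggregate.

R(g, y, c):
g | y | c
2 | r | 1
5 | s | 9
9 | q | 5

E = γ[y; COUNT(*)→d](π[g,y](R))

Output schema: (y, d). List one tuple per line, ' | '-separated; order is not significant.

Row counts bottom-up:
  R → 3
  π[g,y](R) → 3
  γ[y; COUNT(*)→d](π[g,y](R)) → 3

== RESULT ==
y | d
q | 1
r | 1
s | 1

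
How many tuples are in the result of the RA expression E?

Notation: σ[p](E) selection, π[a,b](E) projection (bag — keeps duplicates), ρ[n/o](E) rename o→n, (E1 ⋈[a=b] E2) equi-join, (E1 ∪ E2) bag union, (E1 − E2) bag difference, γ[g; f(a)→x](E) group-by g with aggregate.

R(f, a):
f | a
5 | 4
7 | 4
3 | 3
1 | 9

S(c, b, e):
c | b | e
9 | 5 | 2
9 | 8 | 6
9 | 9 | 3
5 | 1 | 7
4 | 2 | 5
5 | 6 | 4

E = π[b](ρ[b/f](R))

Stepwise |·|:
  R → 4
  ρ[b/f](R) → 4
  π[b](ρ[b/f](R)) → 4

|E| = 4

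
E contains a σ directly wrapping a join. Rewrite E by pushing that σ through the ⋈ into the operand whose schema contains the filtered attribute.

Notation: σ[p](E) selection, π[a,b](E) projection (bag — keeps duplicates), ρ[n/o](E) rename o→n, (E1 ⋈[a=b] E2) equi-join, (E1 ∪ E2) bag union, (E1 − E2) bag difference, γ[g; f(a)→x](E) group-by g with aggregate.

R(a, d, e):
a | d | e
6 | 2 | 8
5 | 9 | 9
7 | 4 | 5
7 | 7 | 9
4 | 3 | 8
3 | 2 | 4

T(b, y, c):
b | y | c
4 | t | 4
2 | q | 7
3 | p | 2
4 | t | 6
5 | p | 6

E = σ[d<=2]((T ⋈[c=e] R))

σ filters on d, owned by the right side.
E' = (T ⋈[c=e] σ[d<=2](R))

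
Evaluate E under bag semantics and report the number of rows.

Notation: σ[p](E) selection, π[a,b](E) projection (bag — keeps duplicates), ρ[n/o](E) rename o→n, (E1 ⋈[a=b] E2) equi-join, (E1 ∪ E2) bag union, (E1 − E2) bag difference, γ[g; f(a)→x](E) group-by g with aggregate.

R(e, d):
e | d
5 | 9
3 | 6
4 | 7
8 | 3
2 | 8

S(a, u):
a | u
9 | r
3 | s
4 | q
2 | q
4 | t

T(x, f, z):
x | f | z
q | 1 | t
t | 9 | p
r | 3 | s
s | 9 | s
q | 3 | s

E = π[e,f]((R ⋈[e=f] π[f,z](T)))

Row counts bottom-up:
  R → 5
  T → 5
  π[f,z](T) → 5
  (R ⋈[e=f] π[f,z](T)) → 2
  π[e,f]((R ⋈[e=f] π[f,z](T))) → 2

|E| = 2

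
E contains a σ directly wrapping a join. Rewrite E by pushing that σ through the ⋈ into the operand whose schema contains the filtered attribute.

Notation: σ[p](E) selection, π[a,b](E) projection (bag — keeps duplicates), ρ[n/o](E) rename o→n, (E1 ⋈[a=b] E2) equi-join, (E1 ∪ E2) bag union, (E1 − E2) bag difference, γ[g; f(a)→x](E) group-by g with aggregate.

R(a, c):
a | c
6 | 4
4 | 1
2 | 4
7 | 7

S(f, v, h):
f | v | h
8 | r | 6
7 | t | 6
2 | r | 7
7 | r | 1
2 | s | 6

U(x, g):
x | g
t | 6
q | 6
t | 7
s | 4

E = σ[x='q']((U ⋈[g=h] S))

σ filters on x, owned by the left side.
E' = (σ[x='q'](U) ⋈[g=h] S)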